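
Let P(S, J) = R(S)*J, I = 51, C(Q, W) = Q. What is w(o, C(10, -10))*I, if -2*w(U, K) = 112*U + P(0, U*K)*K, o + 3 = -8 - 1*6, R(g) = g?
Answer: 48552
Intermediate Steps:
P(S, J) = J*S (P(S, J) = S*J = J*S)
o = -17 (o = -3 + (-8 - 1*6) = -3 + (-8 - 6) = -3 - 14 = -17)
w(U, K) = -56*U (w(U, K) = -(112*U + ((U*K)*0)*K)/2 = -(112*U + ((K*U)*0)*K)/2 = -(112*U + 0*K)/2 = -(112*U + 0)/2 = -56*U)
w(o, C(10, -10))*I = -56*(-17)*51 = 952*51 = 48552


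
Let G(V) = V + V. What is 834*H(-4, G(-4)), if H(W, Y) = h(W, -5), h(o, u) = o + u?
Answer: -7506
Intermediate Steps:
G(V) = 2*V
H(W, Y) = -5 + W (H(W, Y) = W - 5 = -5 + W)
834*H(-4, G(-4)) = 834*(-5 - 4) = 834*(-9) = -7506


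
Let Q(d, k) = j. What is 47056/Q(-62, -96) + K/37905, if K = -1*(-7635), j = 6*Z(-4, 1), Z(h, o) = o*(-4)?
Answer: -14862287/7581 ≈ -1960.5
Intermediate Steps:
Z(h, o) = -4*o
j = -24 (j = 6*(-4*1) = 6*(-4) = -24)
K = 7635
Q(d, k) = -24
47056/Q(-62, -96) + K/37905 = 47056/(-24) + 7635/37905 = 47056*(-1/24) + 7635*(1/37905) = -5882/3 + 509/2527 = -14862287/7581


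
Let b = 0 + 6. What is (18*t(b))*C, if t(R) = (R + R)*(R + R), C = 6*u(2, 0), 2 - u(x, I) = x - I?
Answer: 0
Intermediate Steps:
b = 6
u(x, I) = 2 + I - x (u(x, I) = 2 - (x - I) = 2 + (I - x) = 2 + I - x)
C = 0 (C = 6*(2 + 0 - 1*2) = 6*(2 + 0 - 2) = 6*0 = 0)
t(R) = 4*R² (t(R) = (2*R)*(2*R) = 4*R²)
(18*t(b))*C = (18*(4*6²))*0 = (18*(4*36))*0 = (18*144)*0 = 2592*0 = 0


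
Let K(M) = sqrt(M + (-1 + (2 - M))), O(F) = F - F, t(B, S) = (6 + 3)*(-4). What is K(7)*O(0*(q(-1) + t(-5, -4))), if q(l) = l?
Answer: 0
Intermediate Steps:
t(B, S) = -36 (t(B, S) = 9*(-4) = -36)
O(F) = 0
K(M) = 1 (K(M) = sqrt(M + (1 - M)) = sqrt(1) = 1)
K(7)*O(0*(q(-1) + t(-5, -4))) = 1*0 = 0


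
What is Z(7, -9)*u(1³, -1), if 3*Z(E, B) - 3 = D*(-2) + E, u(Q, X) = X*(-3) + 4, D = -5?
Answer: 140/3 ≈ 46.667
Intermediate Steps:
u(Q, X) = 4 - 3*X (u(Q, X) = -3*X + 4 = 4 - 3*X)
Z(E, B) = 13/3 + E/3 (Z(E, B) = 1 + (-5*(-2) + E)/3 = 1 + (10 + E)/3 = 1 + (10/3 + E/3) = 13/3 + E/3)
Z(7, -9)*u(1³, -1) = (13/3 + (⅓)*7)*(4 - 3*(-1)) = (13/3 + 7/3)*(4 + 3) = (20/3)*7 = 140/3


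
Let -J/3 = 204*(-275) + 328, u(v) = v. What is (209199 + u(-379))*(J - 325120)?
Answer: -32952631280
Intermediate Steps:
J = 167316 (J = -3*(204*(-275) + 328) = -3*(-56100 + 328) = -3*(-55772) = 167316)
(209199 + u(-379))*(J - 325120) = (209199 - 379)*(167316 - 325120) = 208820*(-157804) = -32952631280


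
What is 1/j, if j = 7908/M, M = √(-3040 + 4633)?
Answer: √177/2636 ≈ 0.0050471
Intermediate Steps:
M = 3*√177 (M = √1593 = 3*√177 ≈ 39.912)
j = 2636*√177/177 (j = 7908/((3*√177)) = 7908*(√177/531) = 2636*√177/177 ≈ 198.13)
1/j = 1/(2636*√177/177) = √177/2636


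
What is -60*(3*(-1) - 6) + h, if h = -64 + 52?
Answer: 528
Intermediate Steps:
h = -12
-60*(3*(-1) - 6) + h = -60*(3*(-1) - 6) - 12 = -60*(-3 - 6) - 12 = -60*(-9) - 12 = 540 - 12 = 528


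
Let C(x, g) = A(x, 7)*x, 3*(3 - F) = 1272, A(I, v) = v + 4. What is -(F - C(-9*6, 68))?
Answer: -173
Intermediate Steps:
A(I, v) = 4 + v
F = -421 (F = 3 - ⅓*1272 = 3 - 424 = -421)
C(x, g) = 11*x (C(x, g) = (4 + 7)*x = 11*x)
-(F - C(-9*6, 68)) = -(-421 - 11*(-9*6)) = -(-421 - 11*(-54)) = -(-421 - 1*(-594)) = -(-421 + 594) = -1*173 = -173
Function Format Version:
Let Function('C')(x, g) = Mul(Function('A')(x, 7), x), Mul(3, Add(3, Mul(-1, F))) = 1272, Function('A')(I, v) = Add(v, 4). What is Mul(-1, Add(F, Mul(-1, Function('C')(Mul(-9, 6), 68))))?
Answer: -173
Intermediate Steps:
Function('A')(I, v) = Add(4, v)
F = -421 (F = Add(3, Mul(Rational(-1, 3), 1272)) = Add(3, -424) = -421)
Function('C')(x, g) = Mul(11, x) (Function('C')(x, g) = Mul(Add(4, 7), x) = Mul(11, x))
Mul(-1, Add(F, Mul(-1, Function('C')(Mul(-9, 6), 68)))) = Mul(-1, Add(-421, Mul(-1, Mul(11, Mul(-9, 6))))) = Mul(-1, Add(-421, Mul(-1, Mul(11, -54)))) = Mul(-1, Add(-421, Mul(-1, -594))) = Mul(-1, Add(-421, 594)) = Mul(-1, 173) = -173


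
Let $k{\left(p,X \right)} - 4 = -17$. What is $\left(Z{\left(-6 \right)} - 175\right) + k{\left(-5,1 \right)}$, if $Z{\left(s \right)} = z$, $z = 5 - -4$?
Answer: $-179$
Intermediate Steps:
$k{\left(p,X \right)} = -13$ ($k{\left(p,X \right)} = 4 - 17 = -13$)
$z = 9$ ($z = 5 + 4 = 9$)
$Z{\left(s \right)} = 9$
$\left(Z{\left(-6 \right)} - 175\right) + k{\left(-5,1 \right)} = \left(9 - 175\right) - 13 = -166 - 13 = -179$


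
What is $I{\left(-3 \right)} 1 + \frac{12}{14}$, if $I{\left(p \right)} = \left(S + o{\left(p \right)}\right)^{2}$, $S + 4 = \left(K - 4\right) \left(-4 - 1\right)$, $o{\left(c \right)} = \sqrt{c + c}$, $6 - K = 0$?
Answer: $\frac{1336}{7} - 28 i \sqrt{6} \approx 190.86 - 68.586 i$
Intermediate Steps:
$K = 6$ ($K = 6 - 0 = 6 + 0 = 6$)
$o{\left(c \right)} = \sqrt{2} \sqrt{c}$ ($o{\left(c \right)} = \sqrt{2 c} = \sqrt{2} \sqrt{c}$)
$S = -14$ ($S = -4 + \left(6 - 4\right) \left(-4 - 1\right) = -4 + 2 \left(-5\right) = -4 - 10 = -14$)
$I{\left(p \right)} = \left(-14 + \sqrt{2} \sqrt{p}\right)^{2}$
$I{\left(-3 \right)} 1 + \frac{12}{14} = \left(-14 + \sqrt{2} \sqrt{-3}\right)^{2} \cdot 1 + \frac{12}{14} = \left(-14 + \sqrt{2} i \sqrt{3}\right)^{2} \cdot 1 + 12 \cdot \frac{1}{14} = \left(-14 + i \sqrt{6}\right)^{2} \cdot 1 + \frac{6}{7} = \left(-14 + i \sqrt{6}\right)^{2} + \frac{6}{7} = \frac{6}{7} + \left(-14 + i \sqrt{6}\right)^{2}$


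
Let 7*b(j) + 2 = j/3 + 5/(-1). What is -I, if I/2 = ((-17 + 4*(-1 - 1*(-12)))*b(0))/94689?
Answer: 2/3507 ≈ 0.00057029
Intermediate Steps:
b(j) = -1 + j/21 (b(j) = -2/7 + (j/3 + 5/(-1))/7 = -2/7 + (j*(⅓) + 5*(-1))/7 = -2/7 + (j/3 - 5)/7 = -2/7 + (-5 + j/3)/7 = -2/7 + (-5/7 + j/21) = -1 + j/21)
I = -2/3507 (I = 2*(((-17 + 4*(-1 - 1*(-12)))*(-1 + (1/21)*0))/94689) = 2*(((-17 + 4*(-1 + 12))*(-1 + 0))*(1/94689)) = 2*(((-17 + 4*11)*(-1))*(1/94689)) = 2*(((-17 + 44)*(-1))*(1/94689)) = 2*((27*(-1))*(1/94689)) = 2*(-27*1/94689) = 2*(-1/3507) = -2/3507 ≈ -0.00057029)
-I = -1*(-2/3507) = 2/3507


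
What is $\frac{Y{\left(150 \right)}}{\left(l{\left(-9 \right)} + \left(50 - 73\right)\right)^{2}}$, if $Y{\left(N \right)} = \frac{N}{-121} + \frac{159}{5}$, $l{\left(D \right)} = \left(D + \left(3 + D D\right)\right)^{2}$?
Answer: $\frac{18489}{18986354420} \approx 9.7381 \cdot 10^{-7}$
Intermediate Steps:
$l{\left(D \right)} = \left(3 + D + D^{2}\right)^{2}$ ($l{\left(D \right)} = \left(D + \left(3 + D^{2}\right)\right)^{2} = \left(3 + D + D^{2}\right)^{2}$)
$Y{\left(N \right)} = \frac{159}{5} - \frac{N}{121}$ ($Y{\left(N \right)} = N \left(- \frac{1}{121}\right) + 159 \cdot \frac{1}{5} = - \frac{N}{121} + \frac{159}{5} = \frac{159}{5} - \frac{N}{121}$)
$\frac{Y{\left(150 \right)}}{\left(l{\left(-9 \right)} + \left(50 - 73\right)\right)^{2}} = \frac{\frac{159}{5} - \frac{150}{121}}{\left(\left(3 - 9 + \left(-9\right)^{2}\right)^{2} + \left(50 - 73\right)\right)^{2}} = \frac{\frac{159}{5} - \frac{150}{121}}{\left(\left(3 - 9 + 81\right)^{2} + \left(50 - 73\right)\right)^{2}} = \frac{18489}{605 \left(75^{2} - 23\right)^{2}} = \frac{18489}{605 \left(5625 - 23\right)^{2}} = \frac{18489}{605 \cdot 5602^{2}} = \frac{18489}{605 \cdot 31382404} = \frac{18489}{605} \cdot \frac{1}{31382404} = \frac{18489}{18986354420}$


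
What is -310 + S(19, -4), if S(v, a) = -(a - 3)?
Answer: -303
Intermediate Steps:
S(v, a) = 3 - a (S(v, a) = -(-3 + a) = 3 - a)
-310 + S(19, -4) = -310 + (3 - 1*(-4)) = -310 + (3 + 4) = -310 + 7 = -303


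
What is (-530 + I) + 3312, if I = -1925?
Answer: 857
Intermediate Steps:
(-530 + I) + 3312 = (-530 - 1925) + 3312 = -2455 + 3312 = 857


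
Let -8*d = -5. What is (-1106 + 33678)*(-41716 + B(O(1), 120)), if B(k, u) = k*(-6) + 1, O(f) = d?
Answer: -1358863125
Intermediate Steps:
d = 5/8 (d = -1/8*(-5) = 5/8 ≈ 0.62500)
O(f) = 5/8
B(k, u) = 1 - 6*k (B(k, u) = -6*k + 1 = 1 - 6*k)
(-1106 + 33678)*(-41716 + B(O(1), 120)) = (-1106 + 33678)*(-41716 + (1 - 6*5/8)) = 32572*(-41716 + (1 - 15/4)) = 32572*(-41716 - 11/4) = 32572*(-166875/4) = -1358863125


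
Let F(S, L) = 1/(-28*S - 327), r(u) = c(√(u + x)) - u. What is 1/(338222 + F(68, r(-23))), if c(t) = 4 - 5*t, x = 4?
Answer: 2231/754573281 ≈ 2.9566e-6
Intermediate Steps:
r(u) = 4 - u - 5*√(4 + u) (r(u) = (4 - 5*√(u + 4)) - u = (4 - 5*√(4 + u)) - u = 4 - u - 5*√(4 + u))
F(S, L) = 1/(-327 - 28*S)
1/(338222 + F(68, r(-23))) = 1/(338222 - 1/(327 + 28*68)) = 1/(338222 - 1/(327 + 1904)) = 1/(338222 - 1/2231) = 1/(754573281/2231) = 2231/754573281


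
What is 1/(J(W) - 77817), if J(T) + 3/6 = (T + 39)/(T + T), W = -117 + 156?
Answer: -2/155633 ≈ -1.2851e-5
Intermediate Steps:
W = 39
J(T) = -1/2 + (39 + T)/(2*T) (J(T) = -1/2 + (T + 39)/(T + T) = -1/2 + (39 + T)/((2*T)) = -1/2 + (39 + T)*(1/(2*T)) = -1/2 + (39 + T)/(2*T))
1/(J(W) - 77817) = 1/((39/2)/39 - 77817) = 1/((39/2)*(1/39) - 77817) = 1/(1/2 - 77817) = 1/(-155633/2) = -2/155633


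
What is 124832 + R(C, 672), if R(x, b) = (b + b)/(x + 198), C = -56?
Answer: 8863744/71 ≈ 1.2484e+5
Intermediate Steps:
R(x, b) = 2*b/(198 + x) (R(x, b) = (2*b)/(198 + x) = 2*b/(198 + x))
124832 + R(C, 672) = 124832 + 2*672/(198 - 56) = 124832 + 2*672/142 = 124832 + 2*672*(1/142) = 124832 + 672/71 = 8863744/71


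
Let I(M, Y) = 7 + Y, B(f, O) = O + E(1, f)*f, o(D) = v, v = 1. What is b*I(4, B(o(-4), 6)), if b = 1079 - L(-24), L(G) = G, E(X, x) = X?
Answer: 15442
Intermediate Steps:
o(D) = 1
B(f, O) = O + f (B(f, O) = O + 1*f = O + f)
b = 1103 (b = 1079 - 1*(-24) = 1079 + 24 = 1103)
b*I(4, B(o(-4), 6)) = 1103*(7 + (6 + 1)) = 1103*(7 + 7) = 1103*14 = 15442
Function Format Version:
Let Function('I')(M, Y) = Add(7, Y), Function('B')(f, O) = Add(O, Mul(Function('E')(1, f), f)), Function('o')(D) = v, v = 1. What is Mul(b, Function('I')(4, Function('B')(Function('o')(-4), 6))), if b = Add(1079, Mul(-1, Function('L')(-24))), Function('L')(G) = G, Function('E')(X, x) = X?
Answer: 15442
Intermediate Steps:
Function('o')(D) = 1
Function('B')(f, O) = Add(O, f) (Function('B')(f, O) = Add(O, Mul(1, f)) = Add(O, f))
b = 1103 (b = Add(1079, Mul(-1, -24)) = Add(1079, 24) = 1103)
Mul(b, Function('I')(4, Function('B')(Function('o')(-4), 6))) = Mul(1103, Add(7, Add(6, 1))) = Mul(1103, Add(7, 7)) = Mul(1103, 14) = 15442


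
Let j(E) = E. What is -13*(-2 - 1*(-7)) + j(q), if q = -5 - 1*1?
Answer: -71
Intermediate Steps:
q = -6 (q = -5 - 1 = -6)
-13*(-2 - 1*(-7)) + j(q) = -13*(-2 - 1*(-7)) - 6 = -13*(-2 + 7) - 6 = -13*5 - 6 = -65 - 6 = -71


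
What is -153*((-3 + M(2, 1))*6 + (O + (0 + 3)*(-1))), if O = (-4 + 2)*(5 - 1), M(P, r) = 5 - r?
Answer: 765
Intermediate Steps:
O = -8 (O = -2*4 = -8)
-153*((-3 + M(2, 1))*6 + (O + (0 + 3)*(-1))) = -153*((-3 + (5 - 1*1))*6 + (-8 + (0 + 3)*(-1))) = -153*((-3 + (5 - 1))*6 + (-8 + 3*(-1))) = -153*((-3 + 4)*6 + (-8 - 3)) = -153*(1*6 - 11) = -153*(6 - 11) = -153*(-5) = 765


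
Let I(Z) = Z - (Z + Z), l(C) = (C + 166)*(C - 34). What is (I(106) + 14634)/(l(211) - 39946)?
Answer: 14528/26783 ≈ 0.54243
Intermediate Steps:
l(C) = (-34 + C)*(166 + C) (l(C) = (166 + C)*(-34 + C) = (-34 + C)*(166 + C))
I(Z) = -Z (I(Z) = Z - 2*Z = -Z)
(I(106) + 14634)/(l(211) - 39946) = (-1*106 + 14634)/((-5644 + 211**2 + 132*211) - 39946) = (-106 + 14634)/((-5644 + 44521 + 27852) - 39946) = 14528/(66729 - 39946) = 14528/26783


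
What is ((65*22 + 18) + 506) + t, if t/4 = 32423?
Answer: 131646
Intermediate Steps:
t = 129692 (t = 4*32423 = 129692)
((65*22 + 18) + 506) + t = ((65*22 + 18) + 506) + 129692 = ((1430 + 18) + 506) + 129692 = (1448 + 506) + 129692 = 1954 + 129692 = 131646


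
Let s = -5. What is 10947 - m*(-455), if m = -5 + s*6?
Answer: -4978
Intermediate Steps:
m = -35 (m = -5 - 5*6 = -5 - 30 = -35)
10947 - m*(-455) = 10947 - (-35)*(-455) = 10947 - 1*15925 = 10947 - 15925 = -4978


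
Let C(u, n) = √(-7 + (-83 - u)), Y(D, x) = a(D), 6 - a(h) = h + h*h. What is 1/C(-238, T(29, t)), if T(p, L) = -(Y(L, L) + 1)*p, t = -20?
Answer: √37/74 ≈ 0.082199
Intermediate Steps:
a(h) = 6 - h - h² (a(h) = 6 - (h + h*h) = 6 - (h + h²) = 6 + (-h - h²) = 6 - h - h²)
Y(D, x) = 6 - D - D²
T(p, L) = -p*(7 - L - L²) (T(p, L) = -((6 - L - L²) + 1)*p = -(7 - L - L²)*p = -p*(7 - L - L²))
C(u, n) = √(-90 - u)
1/C(-238, T(29, t)) = 1/(√(-90 - 1*(-238))) = 1/(√(-90 + 238)) = 1/(√148) = 1/(2*√37) = √37/74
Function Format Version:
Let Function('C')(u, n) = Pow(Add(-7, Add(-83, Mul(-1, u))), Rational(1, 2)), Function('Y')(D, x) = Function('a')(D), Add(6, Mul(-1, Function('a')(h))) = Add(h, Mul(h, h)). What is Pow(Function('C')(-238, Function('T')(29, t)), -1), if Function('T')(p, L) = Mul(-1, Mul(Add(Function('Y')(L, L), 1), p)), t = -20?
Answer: Mul(Rational(1, 74), Pow(37, Rational(1, 2))) ≈ 0.082199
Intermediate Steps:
Function('a')(h) = Add(6, Mul(-1, h), Mul(-1, Pow(h, 2))) (Function('a')(h) = Add(6, Mul(-1, Add(h, Mul(h, h)))) = Add(6, Mul(-1, Add(h, Pow(h, 2)))) = Add(6, Add(Mul(-1, h), Mul(-1, Pow(h, 2)))) = Add(6, Mul(-1, h), Mul(-1, Pow(h, 2))))
Function('Y')(D, x) = Add(6, Mul(-1, D), Mul(-1, Pow(D, 2)))
Function('T')(p, L) = Mul(-1, p, Add(7, Mul(-1, L), Mul(-1, Pow(L, 2)))) (Function('T')(p, L) = Mul(-1, Mul(Add(Add(6, Mul(-1, L), Mul(-1, Pow(L, 2))), 1), p)) = Mul(-1, Mul(Add(7, Mul(-1, L), Mul(-1, Pow(L, 2))), p)) = Mul(-1, Mul(p, Add(7, Mul(-1, L), Mul(-1, Pow(L, 2))))) = Mul(-1, p, Add(7, Mul(-1, L), Mul(-1, Pow(L, 2)))))
Function('C')(u, n) = Pow(Add(-90, Mul(-1, u)), Rational(1, 2))
Pow(Function('C')(-238, Function('T')(29, t)), -1) = Pow(Pow(Add(-90, Mul(-1, -238)), Rational(1, 2)), -1) = Pow(Pow(Add(-90, 238), Rational(1, 2)), -1) = Pow(Pow(148, Rational(1, 2)), -1) = Pow(Mul(2, Pow(37, Rational(1, 2))), -1) = Mul(Rational(1, 74), Pow(37, Rational(1, 2)))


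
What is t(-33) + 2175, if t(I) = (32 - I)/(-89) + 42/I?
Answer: 2127364/979 ≈ 2173.0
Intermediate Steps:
t(I) = -32/89 + 42/I + I/89 (t(I) = (32 - I)*(-1/89) + 42/I = (-32/89 + I/89) + 42/I = -32/89 + 42/I + I/89)
t(-33) + 2175 = (1/89)*(3738 - 33*(-32 - 33))/(-33) + 2175 = (1/89)*(-1/33)*(3738 - 33*(-65)) + 2175 = (1/89)*(-1/33)*(3738 + 2145) + 2175 = (1/89)*(-1/33)*5883 + 2175 = -1961/979 + 2175 = 2127364/979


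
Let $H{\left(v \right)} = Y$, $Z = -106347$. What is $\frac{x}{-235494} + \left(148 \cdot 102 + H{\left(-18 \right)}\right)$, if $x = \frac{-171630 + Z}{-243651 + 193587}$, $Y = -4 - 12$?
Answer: $\frac{1209454120349}{80202528} \approx 15080.0$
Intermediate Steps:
$Y = -16$ ($Y = -4 - 12 = -16$)
$x = \frac{13237}{2384}$ ($x = \frac{-171630 - 106347}{-243651 + 193587} = - \frac{277977}{-50064} = \left(-277977\right) \left(- \frac{1}{50064}\right) = \frac{13237}{2384} \approx 5.5524$)
$H{\left(v \right)} = -16$
$\frac{x}{-235494} + \left(148 \cdot 102 + H{\left(-18 \right)}\right) = \frac{13237}{2384 \left(-235494\right)} + \left(148 \cdot 102 - 16\right) = \frac{13237}{2384} \left(- \frac{1}{235494}\right) + \left(15096 - 16\right) = - \frac{1891}{80202528} + 15080 = \frac{1209454120349}{80202528}$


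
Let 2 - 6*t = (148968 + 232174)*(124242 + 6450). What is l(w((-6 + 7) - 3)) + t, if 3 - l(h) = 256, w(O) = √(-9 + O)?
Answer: -24906105890/3 ≈ -8.3020e+9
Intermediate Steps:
l(h) = -253 (l(h) = 3 - 1*256 = 3 - 256 = -253)
t = -24906105131/3 (t = ⅓ - (148968 + 232174)*(124242 + 6450)/6 = ⅓ - 190571*130692/3 = ⅓ - ⅙*49812210264 = ⅓ - 8302035044 = -24906105131/3 ≈ -8.3020e+9)
l(w((-6 + 7) - 3)) + t = -253 - 24906105131/3 = -24906105890/3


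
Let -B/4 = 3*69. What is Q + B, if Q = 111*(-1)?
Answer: -939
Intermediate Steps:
Q = -111
B = -828 (B = -12*69 = -4*207 = -828)
Q + B = -111 - 828 = -939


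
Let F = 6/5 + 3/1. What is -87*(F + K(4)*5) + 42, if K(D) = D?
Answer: -10317/5 ≈ -2063.4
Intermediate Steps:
F = 21/5 (F = 6*(⅕) + 3*1 = 6/5 + 3 = 21/5 ≈ 4.2000)
-87*(F + K(4)*5) + 42 = -87*(21/5 + 4*5) + 42 = -87*(21/5 + 20) + 42 = -87*121/5 + 42 = -10527/5 + 42 = -10317/5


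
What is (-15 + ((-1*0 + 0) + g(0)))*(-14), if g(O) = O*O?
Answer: 210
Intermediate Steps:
g(O) = O²
(-15 + ((-1*0 + 0) + g(0)))*(-14) = (-15 + ((-1*0 + 0) + 0²))*(-14) = (-15 + ((0 + 0) + 0))*(-14) = (-15 + (0 + 0))*(-14) = (-15 + 0)*(-14) = -15*(-14) = 210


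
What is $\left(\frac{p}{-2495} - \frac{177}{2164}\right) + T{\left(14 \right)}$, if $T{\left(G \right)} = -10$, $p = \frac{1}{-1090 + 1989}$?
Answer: $- \frac{48935642249}{4853862820} \approx -10.082$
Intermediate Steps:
$p = \frac{1}{899} \approx 0.0011123$
$\left(\frac{p}{-2495} - \frac{177}{2164}\right) + T{\left(14 \right)} = \left(\frac{1}{899 \left(-2495\right)} - \frac{177}{2164}\right) - 10 = \left(\frac{1}{899} \left(- \frac{1}{2495}\right) - \frac{177}{2164}\right) - 10 = \left(- \frac{1}{2243005} - \frac{177}{2164}\right) - 10 = - \frac{397014049}{4853862820} - 10 = - \frac{48935642249}{4853862820}$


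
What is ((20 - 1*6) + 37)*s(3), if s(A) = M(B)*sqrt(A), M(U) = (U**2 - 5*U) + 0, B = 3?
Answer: -306*sqrt(3) ≈ -530.01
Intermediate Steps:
M(U) = U**2 - 5*U
s(A) = -6*sqrt(A) (s(A) = (3*(-5 + 3))*sqrt(A) = (3*(-2))*sqrt(A) = -6*sqrt(A))
((20 - 1*6) + 37)*s(3) = ((20 - 1*6) + 37)*(-6*sqrt(3)) = ((20 - 6) + 37)*(-6*sqrt(3)) = (14 + 37)*(-6*sqrt(3)) = 51*(-6*sqrt(3)) = -306*sqrt(3)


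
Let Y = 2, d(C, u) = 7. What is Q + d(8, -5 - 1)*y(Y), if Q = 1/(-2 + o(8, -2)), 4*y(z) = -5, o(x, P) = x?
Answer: -103/12 ≈ -8.5833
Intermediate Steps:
y(z) = -5/4 (y(z) = (¼)*(-5) = -5/4)
Q = ⅙ (Q = 1/(-2 + 8) = 1/6 = ⅙ ≈ 0.16667)
Q + d(8, -5 - 1)*y(Y) = ⅙ + 7*(-5/4) = ⅙ - 35/4 = -103/12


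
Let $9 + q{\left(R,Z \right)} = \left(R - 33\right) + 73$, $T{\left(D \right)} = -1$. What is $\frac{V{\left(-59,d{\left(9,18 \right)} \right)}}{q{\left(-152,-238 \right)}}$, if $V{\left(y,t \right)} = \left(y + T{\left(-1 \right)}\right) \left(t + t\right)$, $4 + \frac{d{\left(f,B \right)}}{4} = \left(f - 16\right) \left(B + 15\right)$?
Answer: $- \frac{112800}{121} \approx -932.23$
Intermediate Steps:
$d{\left(f,B \right)} = -16 + 4 \left(-16 + f\right) \left(15 + B\right)$ ($d{\left(f,B \right)} = -16 + 4 \left(f - 16\right) \left(B + 15\right) = -16 + 4 \left(-16 + f\right) \left(15 + B\right)$)
$q{\left(R,Z \right)} = 31 + R$ ($q{\left(R,Z \right)} = -9 + \left(\left(R - 33\right) + 73\right) = -9 + \left(\left(-33 + R\right) + 73\right) = -9 + \left(40 + R\right) = 31 + R$)
$V{\left(y,t \right)} = 2 t \left(-1 + y\right)$ ($V{\left(y,t \right)} = \left(y - 1\right) \left(t + t\right) = \left(-1 + y\right) 2 t = 2 t \left(-1 + y\right)$)
$\frac{V{\left(-59,d{\left(9,18 \right)} \right)}}{q{\left(-152,-238 \right)}} = \frac{2 \left(-976 - 1152 + 60 \cdot 9 + 4 \cdot 18 \cdot 9\right) \left(-1 - 59\right)}{31 - 152} = \frac{2 \left(-976 - 1152 + 540 + 648\right) \left(-60\right)}{-121} = 2 \left(-940\right) \left(-60\right) \left(- \frac{1}{121}\right) = 112800 \left(- \frac{1}{121}\right) = - \frac{112800}{121}$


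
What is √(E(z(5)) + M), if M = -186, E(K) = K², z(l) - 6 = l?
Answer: I*√65 ≈ 8.0623*I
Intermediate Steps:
z(l) = 6 + l
√(E(z(5)) + M) = √((6 + 5)² - 186) = √(11² - 186) = √(121 - 186) = √(-65) = I*√65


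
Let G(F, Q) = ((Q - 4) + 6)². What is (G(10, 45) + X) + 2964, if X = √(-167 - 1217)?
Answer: 5173 + 2*I*√346 ≈ 5173.0 + 37.202*I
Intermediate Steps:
G(F, Q) = (2 + Q)² (G(F, Q) = ((-4 + Q) + 6)² = (2 + Q)²)
X = 2*I*√346 (X = √(-1384) = 2*I*√346 ≈ 37.202*I)
(G(10, 45) + X) + 2964 = ((2 + 45)² + 2*I*√346) + 2964 = (47² + 2*I*√346) + 2964 = (2209 + 2*I*√346) + 2964 = 5173 + 2*I*√346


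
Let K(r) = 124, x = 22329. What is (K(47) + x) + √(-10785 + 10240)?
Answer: 22453 + I*√545 ≈ 22453.0 + 23.345*I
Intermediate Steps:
(K(47) + x) + √(-10785 + 10240) = (124 + 22329) + √(-10785 + 10240) = 22453 + √(-545) = 22453 + I*√545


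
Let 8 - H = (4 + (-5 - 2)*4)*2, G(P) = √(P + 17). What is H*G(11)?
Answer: 112*√7 ≈ 296.32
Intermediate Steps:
G(P) = √(17 + P)
H = 56 (H = 8 - (4 + (-5 - 2)*4)*2 = 8 - (4 - 7*4)*2 = 8 - (4 - 28)*2 = 8 - (-24)*2 = 8 - 1*(-48) = 8 + 48 = 56)
H*G(11) = 56*√(17 + 11) = 56*√28 = 56*(2*√7) = 112*√7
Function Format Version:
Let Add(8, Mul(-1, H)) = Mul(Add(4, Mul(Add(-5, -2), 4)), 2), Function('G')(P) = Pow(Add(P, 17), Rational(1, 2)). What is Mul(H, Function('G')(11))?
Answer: Mul(112, Pow(7, Rational(1, 2))) ≈ 296.32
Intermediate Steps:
Function('G')(P) = Pow(Add(17, P), Rational(1, 2))
H = 56 (H = Add(8, Mul(-1, Mul(Add(4, Mul(Add(-5, -2), 4)), 2))) = Add(8, Mul(-1, Mul(Add(4, Mul(-7, 4)), 2))) = Add(8, Mul(-1, Mul(Add(4, -28), 2))) = Add(8, Mul(-1, Mul(-24, 2))) = Add(8, Mul(-1, -48)) = Add(8, 48) = 56)
Mul(H, Function('G')(11)) = Mul(56, Pow(Add(17, 11), Rational(1, 2))) = Mul(56, Pow(28, Rational(1, 2))) = Mul(56, Mul(2, Pow(7, Rational(1, 2)))) = Mul(112, Pow(7, Rational(1, 2)))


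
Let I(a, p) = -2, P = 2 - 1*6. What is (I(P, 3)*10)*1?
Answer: -20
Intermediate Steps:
P = -4 (P = 2 - 6 = -4)
(I(P, 3)*10)*1 = -2*10*1 = -20*1 = -20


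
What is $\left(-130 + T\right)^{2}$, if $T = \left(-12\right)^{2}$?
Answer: $196$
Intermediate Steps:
$T = 144$
$\left(-130 + T\right)^{2} = \left(-130 + 144\right)^{2} = 14^{2} = 196$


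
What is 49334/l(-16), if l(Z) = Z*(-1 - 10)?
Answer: 24667/88 ≈ 280.31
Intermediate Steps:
l(Z) = -11*Z (l(Z) = Z*(-11) = -11*Z)
49334/l(-16) = 49334/((-11*(-16))) = 49334/176 = 49334*(1/176) = 24667/88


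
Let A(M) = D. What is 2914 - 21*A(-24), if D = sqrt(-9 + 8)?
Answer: 2914 - 21*I ≈ 2914.0 - 21.0*I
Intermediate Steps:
D = I (D = sqrt(-1) = I ≈ 1.0*I)
A(M) = I
2914 - 21*A(-24) = 2914 - 21*I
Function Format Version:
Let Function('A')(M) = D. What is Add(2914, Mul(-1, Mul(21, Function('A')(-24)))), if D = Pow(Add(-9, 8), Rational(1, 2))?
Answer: Add(2914, Mul(-21, I)) ≈ Add(2914.0, Mul(-21.000, I))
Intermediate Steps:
D = I (D = Pow(-1, Rational(1, 2)) = I ≈ Mul(1.0000, I))
Function('A')(M) = I
Add(2914, Mul(-1, Mul(21, Function('A')(-24)))) = Add(2914, Mul(-1, Mul(21, I))) = Add(2914, Mul(-21, I))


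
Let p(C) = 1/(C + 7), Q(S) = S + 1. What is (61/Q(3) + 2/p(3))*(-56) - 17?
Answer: -1991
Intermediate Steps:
Q(S) = 1 + S
p(C) = 1/(7 + C)
(61/Q(3) + 2/p(3))*(-56) - 17 = (61/(1 + 3) + 2/(1/(7 + 3)))*(-56) - 17 = (61/4 + 2/(1/10))*(-56) - 17 = (61*(¼) + 2/(⅒))*(-56) - 17 = (61/4 + 2*10)*(-56) - 17 = (61/4 + 20)*(-56) - 17 = (141/4)*(-56) - 17 = -1974 - 17 = -1991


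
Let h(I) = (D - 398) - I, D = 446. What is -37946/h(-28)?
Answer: -18973/38 ≈ -499.29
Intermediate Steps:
h(I) = 48 - I (h(I) = (446 - 398) - I = 48 - I)
-37946/h(-28) = -37946/(48 - 1*(-28)) = -37946/(48 + 28) = -37946/76 = -37946*1/76 = -18973/38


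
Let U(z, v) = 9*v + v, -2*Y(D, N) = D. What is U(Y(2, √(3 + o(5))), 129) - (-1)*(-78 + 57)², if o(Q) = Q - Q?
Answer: 1731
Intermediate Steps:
o(Q) = 0
Y(D, N) = -D/2
U(z, v) = 10*v
U(Y(2, √(3 + o(5))), 129) - (-1)*(-78 + 57)² = 10*129 - (-1)*(-78 + 57)² = 1290 - (-1)*(-21)² = 1290 - (-1)*441 = 1290 - 1*(-441) = 1290 + 441 = 1731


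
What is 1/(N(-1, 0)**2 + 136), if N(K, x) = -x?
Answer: 1/136 ≈ 0.0073529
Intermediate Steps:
1/(N(-1, 0)**2 + 136) = 1/((-1*0)**2 + 136) = 1/(0**2 + 136) = 1/(0 + 136) = 1/136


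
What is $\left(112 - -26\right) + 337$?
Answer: $475$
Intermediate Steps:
$\left(112 - -26\right) + 337 = \left(112 + 26\right) + 337 = 138 + 337 = 475$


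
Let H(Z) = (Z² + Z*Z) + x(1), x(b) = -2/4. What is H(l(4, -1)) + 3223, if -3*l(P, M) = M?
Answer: 58009/18 ≈ 3222.7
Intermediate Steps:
x(b) = -½ (x(b) = -2*¼ = -½)
l(P, M) = -M/3
H(Z) = -½ + 2*Z² (H(Z) = (Z² + Z*Z) - ½ = (Z² + Z²) - ½ = 2*Z² - ½ = -½ + 2*Z²)
H(l(4, -1)) + 3223 = (-½ + 2*(-⅓*(-1))²) + 3223 = (-½ + 2*(⅓)²) + 3223 = (-½ + 2*(⅑)) + 3223 = (-½ + 2/9) + 3223 = -5/18 + 3223 = 58009/18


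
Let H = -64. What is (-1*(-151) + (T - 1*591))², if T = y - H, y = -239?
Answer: 378225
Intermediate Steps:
T = -175 (T = -239 - 1*(-64) = -239 + 64 = -175)
(-1*(-151) + (T - 1*591))² = (-1*(-151) + (-175 - 1*591))² = (151 + (-175 - 591))² = (151 - 766)² = (-615)² = 378225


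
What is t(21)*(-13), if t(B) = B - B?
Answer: 0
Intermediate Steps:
t(B) = 0
t(21)*(-13) = 0*(-13) = 0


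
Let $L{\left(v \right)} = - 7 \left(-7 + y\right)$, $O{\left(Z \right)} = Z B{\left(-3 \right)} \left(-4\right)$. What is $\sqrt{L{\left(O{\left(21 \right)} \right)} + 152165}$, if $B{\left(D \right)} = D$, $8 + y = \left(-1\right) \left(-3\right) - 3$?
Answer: $\sqrt{152270} \approx 390.22$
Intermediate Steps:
$y = -8$ ($y = -8 - 0 = -8 + \left(3 - 3\right) = -8 + 0 = -8$)
$O{\left(Z \right)} = 12 Z$ ($O{\left(Z \right)} = Z \left(-3\right) \left(-4\right) = - 3 Z \left(-4\right) = 12 Z$)
$L{\left(v \right)} = 105$ ($L{\left(v \right)} = - 7 \left(-7 - 8\right) = \left(-7\right) \left(-15\right) = 105$)
$\sqrt{L{\left(O{\left(21 \right)} \right)} + 152165} = \sqrt{105 + 152165} = \sqrt{152270}$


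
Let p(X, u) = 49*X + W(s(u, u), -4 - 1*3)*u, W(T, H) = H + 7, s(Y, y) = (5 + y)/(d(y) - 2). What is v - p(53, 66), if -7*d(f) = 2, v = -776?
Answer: -3373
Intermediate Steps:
d(f) = -2/7 (d(f) = -1/7*2 = -2/7)
s(Y, y) = -35/16 - 7*y/16 (s(Y, y) = (5 + y)/(-2/7 - 2) = (5 + y)/(-16/7) = (5 + y)*(-7/16) = -35/16 - 7*y/16)
W(T, H) = 7 + H
p(X, u) = 49*X (p(X, u) = 49*X + (7 + (-4 - 1*3))*u = 49*X + (7 + (-4 - 3))*u = 49*X + (7 - 7)*u = 49*X + 0*u = 49*X + 0 = 49*X)
v - p(53, 66) = -776 - 49*53 = -776 - 1*2597 = -776 - 2597 = -3373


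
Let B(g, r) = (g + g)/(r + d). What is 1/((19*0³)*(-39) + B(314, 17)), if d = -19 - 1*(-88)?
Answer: 43/314 ≈ 0.13694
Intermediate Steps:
d = 69 (d = -19 + 88 = 69)
B(g, r) = 2*g/(69 + r) (B(g, r) = (g + g)/(r + 69) = (2*g)/(69 + r) = 2*g/(69 + r))
1/((19*0³)*(-39) + B(314, 17)) = 1/((19*0³)*(-39) + 2*314/(69 + 17)) = 1/((19*0)*(-39) + 2*314/86) = 1/(0*(-39) + 2*314*(1/86)) = 1/(0 + 314/43) = 1/(314/43) = 43/314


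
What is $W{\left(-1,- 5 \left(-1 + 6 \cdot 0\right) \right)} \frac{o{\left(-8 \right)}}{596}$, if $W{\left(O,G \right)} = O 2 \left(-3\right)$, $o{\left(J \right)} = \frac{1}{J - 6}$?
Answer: $- \frac{3}{4172} \approx -0.00071908$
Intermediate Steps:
$o{\left(J \right)} = \frac{1}{-6 + J}$
$W{\left(O,G \right)} = - 6 O$ ($W{\left(O,G \right)} = 2 O \left(-3\right) = - 6 O$)
$W{\left(-1,- 5 \left(-1 + 6 \cdot 0\right) \right)} \frac{o{\left(-8 \right)}}{596} = \left(-6\right) \left(-1\right) \frac{1}{\left(-6 - 8\right) 596} = 6 \frac{1}{-14} \cdot \frac{1}{596} = 6 \left(\left(- \frac{1}{14}\right) \frac{1}{596}\right) = 6 \left(- \frac{1}{8344}\right) = - \frac{3}{4172}$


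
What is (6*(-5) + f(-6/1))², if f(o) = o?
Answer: 1296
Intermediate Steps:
(6*(-5) + f(-6/1))² = (6*(-5) - 6/1)² = (-30 - 6*1)² = (-30 - 6)² = (-36)² = 1296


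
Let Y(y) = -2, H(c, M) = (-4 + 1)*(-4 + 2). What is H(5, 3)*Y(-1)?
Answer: -12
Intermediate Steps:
H(c, M) = 6 (H(c, M) = -3*(-2) = 6)
H(5, 3)*Y(-1) = 6*(-2) = -12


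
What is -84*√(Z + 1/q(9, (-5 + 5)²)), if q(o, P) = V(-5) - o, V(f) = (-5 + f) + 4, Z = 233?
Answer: -28*√52410/5 ≈ -1282.0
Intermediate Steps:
V(f) = -1 + f
q(o, P) = -6 - o (q(o, P) = (-1 - 5) - o = -6 - o)
-84*√(Z + 1/q(9, (-5 + 5)²)) = -84*√(233 + 1/(-6 - 1*9)) = -84*√(233 + 1/(-6 - 9)) = -84*√(233 + 1/(-15)) = -84*√(233 - 1/15) = -28*√52410/5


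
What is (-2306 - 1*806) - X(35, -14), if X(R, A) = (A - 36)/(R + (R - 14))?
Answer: -87111/28 ≈ -3111.1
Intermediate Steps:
X(R, A) = (-36 + A)/(-14 + 2*R) (X(R, A) = (-36 + A)/(R + (-14 + R)) = (-36 + A)/(-14 + 2*R))
(-2306 - 1*806) - X(35, -14) = (-2306 - 1*806) - (-36 - 14)/(2*(-7 + 35)) = (-2306 - 806) - (-50)/(2*28) = -3112 - (-50)/(2*28) = -3112 - 1*(-25/28) = -3112 + 25/28 = -87111/28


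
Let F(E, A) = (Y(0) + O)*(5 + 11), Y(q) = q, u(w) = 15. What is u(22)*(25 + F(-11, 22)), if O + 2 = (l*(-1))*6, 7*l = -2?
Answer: 2145/7 ≈ 306.43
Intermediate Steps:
l = -2/7 (l = (1/7)*(-2) = -2/7 ≈ -0.28571)
O = -2/7 (O = -2 - 2/7*(-1)*6 = -2 + (2/7)*6 = -2 + 12/7 = -2/7 ≈ -0.28571)
F(E, A) = -32/7 (F(E, A) = (0 - 2/7)*(5 + 11) = -2/7*16 = -32/7)
u(22)*(25 + F(-11, 22)) = 15*(25 - 32/7) = 15*(143/7) = 2145/7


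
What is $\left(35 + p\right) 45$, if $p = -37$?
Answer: $-90$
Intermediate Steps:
$\left(35 + p\right) 45 = \left(35 - 37\right) 45 = \left(-2\right) 45 = -90$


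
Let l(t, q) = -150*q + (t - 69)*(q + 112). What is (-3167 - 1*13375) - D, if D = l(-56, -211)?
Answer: -60567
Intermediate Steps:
l(t, q) = -150*q + (-69 + t)*(112 + q)
D = 44025 (D = -7728 - 219*(-211) + 112*(-56) - 211*(-56) = -7728 + 46209 - 6272 + 11816 = 44025)
(-3167 - 1*13375) - D = (-3167 - 1*13375) - 1*44025 = (-3167 - 13375) - 44025 = -16542 - 44025 = -60567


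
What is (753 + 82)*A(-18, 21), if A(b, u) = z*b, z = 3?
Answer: -45090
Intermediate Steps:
A(b, u) = 3*b
(753 + 82)*A(-18, 21) = (753 + 82)*(3*(-18)) = 835*(-54) = -45090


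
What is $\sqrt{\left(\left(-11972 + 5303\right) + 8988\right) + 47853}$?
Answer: $2 \sqrt{12543} \approx 223.99$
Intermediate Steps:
$\sqrt{\left(\left(-11972 + 5303\right) + 8988\right) + 47853} = \sqrt{\left(-6669 + 8988\right) + 47853} = \sqrt{2319 + 47853} = \sqrt{50172} = 2 \sqrt{12543}$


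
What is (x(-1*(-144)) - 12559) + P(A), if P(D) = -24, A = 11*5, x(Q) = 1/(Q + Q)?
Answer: -3623903/288 ≈ -12583.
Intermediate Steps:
x(Q) = 1/(2*Q)
A = 55
(x(-1*(-144)) - 12559) + P(A) = (1/(2*((-1*(-144)))) - 12559) - 24 = ((½)/144 - 12559) - 24 = ((½)*(1/144) - 12559) - 24 = (1/288 - 12559) - 24 = -3616991/288 - 24 = -3623903/288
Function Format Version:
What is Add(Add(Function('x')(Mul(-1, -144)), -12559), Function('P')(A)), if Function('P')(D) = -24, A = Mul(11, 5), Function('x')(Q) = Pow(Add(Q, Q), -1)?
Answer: Rational(-3623903, 288) ≈ -12583.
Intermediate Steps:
Function('x')(Q) = Mul(Rational(1, 2), Pow(Q, -1)) (Function('x')(Q) = Pow(Mul(2, Q), -1) = Mul(Rational(1, 2), Pow(Q, -1)))
A = 55
Add(Add(Function('x')(Mul(-1, -144)), -12559), Function('P')(A)) = Add(Add(Mul(Rational(1, 2), Pow(Mul(-1, -144), -1)), -12559), -24) = Add(Add(Mul(Rational(1, 2), Pow(144, -1)), -12559), -24) = Add(Add(Mul(Rational(1, 2), Rational(1, 144)), -12559), -24) = Add(Add(Rational(1, 288), -12559), -24) = Add(Rational(-3616991, 288), -24) = Rational(-3623903, 288)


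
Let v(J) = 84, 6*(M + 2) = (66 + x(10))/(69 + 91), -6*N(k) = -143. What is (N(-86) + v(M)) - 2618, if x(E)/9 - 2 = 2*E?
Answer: -15061/6 ≈ -2510.2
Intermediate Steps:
x(E) = 18 + 18*E (x(E) = 18 + 9*(2*E) = 18 + 18*E)
N(k) = 143/6 (N(k) = -⅙*(-143) = 143/6)
M = -69/40 (M = -2 + ((66 + (18 + 18*10))/(69 + 91))/6 = -2 + ((66 + (18 + 180))/160)/6 = -2 + ((66 + 198)*(1/160))/6 = -2 + (264*(1/160))/6 = -2 + (⅙)*(33/20) = -2 + 11/40 = -69/40 ≈ -1.7250)
(N(-86) + v(M)) - 2618 = (143/6 + 84) - 2618 = 647/6 - 2618 = -15061/6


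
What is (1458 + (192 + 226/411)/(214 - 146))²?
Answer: 416717555422921/195272676 ≈ 2.1340e+6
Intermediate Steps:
(1458 + (192 + 226/411)/(214 - 146))² = (1458 + (192 + 226*(1/411))/68)² = (1458 + (192 + 226/411)*(1/68))² = (1458 + (79138/411)*(1/68))² = (1458 + 39569/13974)² = (20413661/13974)² = 416717555422921/195272676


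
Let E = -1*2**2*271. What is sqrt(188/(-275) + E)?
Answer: 4*I*sqrt(205073)/55 ≈ 32.935*I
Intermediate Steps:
E = -1084 (E = -1*4*271 = -4*271 = -1084)
sqrt(188/(-275) + E) = sqrt(188/(-275) - 1084) = sqrt(188*(-1/275) - 1084) = sqrt(-188/275 - 1084) = sqrt(-298288/275) = 4*I*sqrt(205073)/55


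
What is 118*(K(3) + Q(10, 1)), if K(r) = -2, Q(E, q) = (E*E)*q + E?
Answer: 12744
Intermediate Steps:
Q(E, q) = E + q*E² (Q(E, q) = E²*q + E = q*E² + E = E + q*E²)
118*(K(3) + Q(10, 1)) = 118*(-2 + 10*(1 + 10*1)) = 118*(-2 + 10*(1 + 10)) = 118*(-2 + 10*11) = 118*(-2 + 110) = 118*108 = 12744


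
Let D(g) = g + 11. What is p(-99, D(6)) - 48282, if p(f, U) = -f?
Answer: -48183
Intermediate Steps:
D(g) = 11 + g
p(-99, D(6)) - 48282 = -1*(-99) - 48282 = 99 - 48282 = -48183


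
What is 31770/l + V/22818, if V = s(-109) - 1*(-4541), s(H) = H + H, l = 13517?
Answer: 261120617/102810302 ≈ 2.5398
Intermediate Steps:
s(H) = 2*H
V = 4323 (V = 2*(-109) - 1*(-4541) = -218 + 4541 = 4323)
31770/l + V/22818 = 31770/13517 + 4323/22818 = 31770*(1/13517) + 4323*(1/22818) = 31770/13517 + 1441/7606 = 261120617/102810302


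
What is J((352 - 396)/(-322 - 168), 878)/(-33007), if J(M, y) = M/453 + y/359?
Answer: -97452728/1315118200305 ≈ -7.4102e-5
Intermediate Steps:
J(M, y) = y/359 + M/453 (J(M, y) = M*(1/453) + y*(1/359) = M/453 + y/359 = y/359 + M/453)
J((352 - 396)/(-322 - 168), 878)/(-33007) = ((1/359)*878 + ((352 - 396)/(-322 - 168))/453)/(-33007) = (878/359 + (-44/(-490))/453)*(-1/33007) = (878/359 + (-44*(-1/490))/453)*(-1/33007) = (878/359 + (1/453)*(22/245))*(-1/33007) = (878/359 + 22/110985)*(-1/33007) = (97452728/39843615)*(-1/33007) = -97452728/1315118200305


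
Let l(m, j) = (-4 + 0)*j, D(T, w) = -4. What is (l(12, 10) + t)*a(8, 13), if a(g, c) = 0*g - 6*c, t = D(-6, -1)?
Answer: 3432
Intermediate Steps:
t = -4
l(m, j) = -4*j
a(g, c) = -6*c (a(g, c) = 0 - 6*c = -6*c)
(l(12, 10) + t)*a(8, 13) = (-4*10 - 4)*(-6*13) = (-40 - 4)*(-78) = -44*(-78) = 3432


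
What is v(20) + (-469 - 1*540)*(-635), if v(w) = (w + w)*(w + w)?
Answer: 642315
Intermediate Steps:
v(w) = 4*w**2 (v(w) = (2*w)*(2*w) = 4*w**2)
v(20) + (-469 - 1*540)*(-635) = 4*20**2 + (-469 - 1*540)*(-635) = 4*400 + (-469 - 540)*(-635) = 1600 - 1009*(-635) = 1600 + 640715 = 642315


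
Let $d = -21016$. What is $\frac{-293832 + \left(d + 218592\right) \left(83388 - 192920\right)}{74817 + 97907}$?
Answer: $- \frac{5410297066}{43181} \approx -1.2529 \cdot 10^{5}$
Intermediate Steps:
$\frac{-293832 + \left(d + 218592\right) \left(83388 - 192920\right)}{74817 + 97907} = \frac{-293832 + \left(-21016 + 218592\right) \left(83388 - 192920\right)}{74817 + 97907} = \frac{-293832 + 197576 \left(-109532\right)}{172724} = \left(-293832 - 21640894432\right) \frac{1}{172724} = \left(-21641188264\right) \frac{1}{172724} = - \frac{5410297066}{43181}$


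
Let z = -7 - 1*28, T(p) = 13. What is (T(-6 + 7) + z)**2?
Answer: 484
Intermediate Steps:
z = -35 (z = -7 - 28 = -35)
(T(-6 + 7) + z)**2 = (13 - 35)**2 = (-22)**2 = 484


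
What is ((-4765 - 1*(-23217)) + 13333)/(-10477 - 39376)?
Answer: -31785/49853 ≈ -0.63757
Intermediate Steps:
((-4765 - 1*(-23217)) + 13333)/(-10477 - 39376) = ((-4765 + 23217) + 13333)/(-49853) = (18452 + 13333)*(-1/49853) = 31785*(-1/49853) = -31785/49853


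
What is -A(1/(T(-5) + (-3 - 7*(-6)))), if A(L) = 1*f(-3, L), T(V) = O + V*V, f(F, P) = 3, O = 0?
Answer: -3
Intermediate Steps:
T(V) = V² (T(V) = 0 + V*V = 0 + V² = V²)
A(L) = 3 (A(L) = 1*3 = 3)
-A(1/(T(-5) + (-3 - 7*(-6)))) = -1*3 = -3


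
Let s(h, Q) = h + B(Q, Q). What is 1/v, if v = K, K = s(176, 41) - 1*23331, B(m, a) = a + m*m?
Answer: -1/21433 ≈ -4.6657e-5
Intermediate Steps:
B(m, a) = a + m²
s(h, Q) = Q + h + Q² (s(h, Q) = h + (Q + Q²) = Q + h + Q²)
K = -21433 (K = (41 + 176 + 41²) - 1*23331 = (41 + 176 + 1681) - 23331 = 1898 - 23331 = -21433)
v = -21433
1/v = 1/(-21433) = -1/21433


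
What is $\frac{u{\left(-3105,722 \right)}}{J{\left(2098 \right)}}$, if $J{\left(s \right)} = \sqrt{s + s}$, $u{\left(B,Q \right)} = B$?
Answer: $- \frac{3105 \sqrt{1049}}{2098} \approx -47.934$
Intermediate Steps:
$J{\left(s \right)} = \sqrt{2} \sqrt{s}$ ($J{\left(s \right)} = \sqrt{2 s} = \sqrt{2} \sqrt{s}$)
$\frac{u{\left(-3105,722 \right)}}{J{\left(2098 \right)}} = - \frac{3105}{\sqrt{2} \sqrt{2098}} = - \frac{3105}{2 \sqrt{1049}} = - 3105 \frac{\sqrt{1049}}{2098} = - \frac{3105 \sqrt{1049}}{2098}$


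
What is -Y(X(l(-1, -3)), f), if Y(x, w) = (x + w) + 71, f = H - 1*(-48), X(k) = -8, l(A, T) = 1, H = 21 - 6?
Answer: -126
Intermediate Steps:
H = 15
f = 63 (f = 15 - 1*(-48) = 15 + 48 = 63)
Y(x, w) = 71 + w + x (Y(x, w) = (w + x) + 71 = 71 + w + x)
-Y(X(l(-1, -3)), f) = -(71 + 63 - 8) = -1*126 = -126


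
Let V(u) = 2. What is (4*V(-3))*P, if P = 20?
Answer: 160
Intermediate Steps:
(4*V(-3))*P = (4*2)*20 = 8*20 = 160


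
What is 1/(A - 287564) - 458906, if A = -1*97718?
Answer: -176808221493/385282 ≈ -4.5891e+5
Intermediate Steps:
A = -97718
1/(A - 287564) - 458906 = 1/(-97718 - 287564) - 458906 = 1/(-385282) - 458906 = -1/385282 - 458906 = -176808221493/385282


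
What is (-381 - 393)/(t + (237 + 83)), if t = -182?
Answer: -129/23 ≈ -5.6087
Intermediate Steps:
(-381 - 393)/(t + (237 + 83)) = (-381 - 393)/(-182 + (237 + 83)) = -774/(-182 + 320) = -774/138 = -774*1/138 = -129/23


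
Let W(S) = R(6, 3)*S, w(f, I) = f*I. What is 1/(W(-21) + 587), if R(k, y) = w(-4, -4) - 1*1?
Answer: 1/272 ≈ 0.0036765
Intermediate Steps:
w(f, I) = I*f
R(k, y) = 15 (R(k, y) = -4*(-4) - 1*1 = 16 - 1 = 15)
W(S) = 15*S
1/(W(-21) + 587) = 1/(15*(-21) + 587) = 1/(-315 + 587) = 1/272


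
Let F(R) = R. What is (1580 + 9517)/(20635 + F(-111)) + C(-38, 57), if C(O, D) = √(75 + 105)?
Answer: 11097/20524 + 6*√5 ≈ 13.957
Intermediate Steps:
C(O, D) = 6*√5 (C(O, D) = √180 = 6*√5)
(1580 + 9517)/(20635 + F(-111)) + C(-38, 57) = (1580 + 9517)/(20635 - 111) + 6*√5 = 11097/20524 + 6*√5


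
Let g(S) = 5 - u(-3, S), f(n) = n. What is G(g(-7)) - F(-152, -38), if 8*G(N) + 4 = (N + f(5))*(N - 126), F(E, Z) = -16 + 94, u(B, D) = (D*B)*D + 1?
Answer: 409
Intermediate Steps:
u(B, D) = 1 + B*D² (u(B, D) = (B*D)*D + 1 = B*D² + 1 = 1 + B*D²)
g(S) = 4 + 3*S² (g(S) = 5 - (1 - 3*S²) = 5 + (-1 + 3*S²) = 4 + 3*S²)
F(E, Z) = 78
G(N) = -½ + (-126 + N)*(5 + N)/8 (G(N) = -½ + ((N + 5)*(N - 126))/8 = -½ + ((5 + N)*(-126 + N))/8 = -½ + ((-126 + N)*(5 + N))/8 = -½ + (-126 + N)*(5 + N)/8)
G(g(-7)) - F(-152, -38) = (-317/4 - 121*(4 + 3*(-7)²)/8 + (4 + 3*(-7)²)²/8) - 1*78 = (-317/4 - 121*(4 + 3*49)/8 + (4 + 3*49)²/8) - 78 = (-317/4 - 121*(4 + 147)/8 + (4 + 147)²/8) - 78 = (-317/4 - 121/8*151 + (⅛)*151²) - 78 = (-317/4 - 18271/8 + (⅛)*22801) - 78 = (-317/4 - 18271/8 + 22801/8) - 78 = 487 - 78 = 409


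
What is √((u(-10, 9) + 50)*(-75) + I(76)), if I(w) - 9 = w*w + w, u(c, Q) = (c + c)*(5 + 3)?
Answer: √14111 ≈ 118.79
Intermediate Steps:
u(c, Q) = 16*c (u(c, Q) = (2*c)*8 = 16*c)
I(w) = 9 + w + w² (I(w) = 9 + (w*w + w) = 9 + (w² + w) = 9 + (w + w²) = 9 + w + w²)
√((u(-10, 9) + 50)*(-75) + I(76)) = √((16*(-10) + 50)*(-75) + (9 + 76 + 76²)) = √((-160 + 50)*(-75) + (9 + 76 + 5776)) = √(-110*(-75) + 5861) = √(8250 + 5861) = √14111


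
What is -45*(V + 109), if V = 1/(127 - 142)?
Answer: -4902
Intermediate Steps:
V = -1/15 (V = 1/(-15) = -1/15 ≈ -0.066667)
-45*(V + 109) = -45*(-1/15 + 109) = -45*1634/15 = -4902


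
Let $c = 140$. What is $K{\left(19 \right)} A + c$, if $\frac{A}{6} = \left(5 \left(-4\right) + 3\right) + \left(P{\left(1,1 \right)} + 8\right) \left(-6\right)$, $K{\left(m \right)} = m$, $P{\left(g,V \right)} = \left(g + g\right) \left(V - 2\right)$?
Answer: $-5902$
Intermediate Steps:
$P{\left(g,V \right)} = 2 g \left(-2 + V\right)$
$A = -318$ ($A = 6 \left(\left(5 \left(-4\right) + 3\right) + \left(2 \cdot 1 \left(-2 + 1\right) + 8\right) \left(-6\right)\right) = 6 \left(\left(-20 + 3\right) + \left(2 \cdot 1 \left(-1\right) + 8\right) \left(-6\right)\right) = 6 \left(-17 + \left(-2 + 8\right) \left(-6\right)\right) = 6 \left(-17 + 6 \left(-6\right)\right) = 6 \left(-17 - 36\right) = 6 \left(-53\right) = -318$)
$K{\left(19 \right)} A + c = 19 \left(-318\right) + 140 = -6042 + 140 = -5902$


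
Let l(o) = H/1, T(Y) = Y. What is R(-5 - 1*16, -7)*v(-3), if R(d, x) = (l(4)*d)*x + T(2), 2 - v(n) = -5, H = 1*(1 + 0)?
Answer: 1043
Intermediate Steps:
H = 1 (H = 1*1 = 1)
l(o) = 1 (l(o) = 1/1 = 1*1 = 1)
v(n) = 7 (v(n) = 2 - 1*(-5) = 2 + 5 = 7)
R(d, x) = 2 + d*x (R(d, x) = (1*d)*x + 2 = d*x + 2 = 2 + d*x)
R(-5 - 1*16, -7)*v(-3) = (2 + (-5 - 1*16)*(-7))*7 = (2 + (-5 - 16)*(-7))*7 = (2 - 21*(-7))*7 = (2 + 147)*7 = 149*7 = 1043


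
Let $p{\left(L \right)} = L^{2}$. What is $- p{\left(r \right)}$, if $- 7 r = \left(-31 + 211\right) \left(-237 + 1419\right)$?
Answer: $- \frac{45266817600}{49} \approx -9.2381 \cdot 10^{8}$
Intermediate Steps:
$r = - \frac{212760}{7}$ ($r = - \frac{\left(-31 + 211\right) \left(-237 + 1419\right)}{7} = - \frac{180 \cdot 1182}{7} = \left(- \frac{1}{7}\right) 212760 = - \frac{212760}{7} \approx -30394.0$)
$- p{\left(r \right)} = - \left(- \frac{212760}{7}\right)^{2} = \left(-1\right) \frac{45266817600}{49} = - \frac{45266817600}{49}$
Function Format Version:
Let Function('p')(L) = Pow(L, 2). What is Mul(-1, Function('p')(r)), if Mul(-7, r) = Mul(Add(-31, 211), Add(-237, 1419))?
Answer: Rational(-45266817600, 49) ≈ -9.2381e+8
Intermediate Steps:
r = Rational(-212760, 7) (r = Mul(Rational(-1, 7), Mul(Add(-31, 211), Add(-237, 1419))) = Mul(Rational(-1, 7), Mul(180, 1182)) = Mul(Rational(-1, 7), 212760) = Rational(-212760, 7) ≈ -30394.)
Mul(-1, Function('p')(r)) = Mul(-1, Pow(Rational(-212760, 7), 2)) = Mul(-1, Rational(45266817600, 49)) = Rational(-45266817600, 49)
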